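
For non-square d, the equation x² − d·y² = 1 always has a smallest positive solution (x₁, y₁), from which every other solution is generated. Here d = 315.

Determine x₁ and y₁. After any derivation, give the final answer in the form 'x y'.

71 4

√315 = [17; 1,2,1,34, …], period ℓ=4 (even) → k=3
k=0  a_k=17  p_k/q_k = 17/1
…
k=2  a_k=2  p_k/q_k = 53/3
k=3  a_k=1  p_k/q_k = 71/4
fundamental: x₁=71, y₁=4  (since 5041 − 315·16 = 1)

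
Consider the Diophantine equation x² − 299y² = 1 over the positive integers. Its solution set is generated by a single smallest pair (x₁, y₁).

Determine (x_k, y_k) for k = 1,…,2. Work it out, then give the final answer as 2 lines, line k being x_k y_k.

415 24
344449 19920

d=299: √d = [17; 3,2,3,34] (ℓ=4, even), read p_3/q_3
i=0: a=17 ⇒ p=17, q=1
i=1: a=3 ⇒ p=52, q=3
i=2: a=2 ⇒ p=121, q=7
i=3: a=3 ⇒ p=415, q=24
fundamental: x₁=415, y₁=24  (since 172225 − 299·576 = 1)
k=2:  x_2 = 415·415+299·24·24 = 344449,  y_2 = 415·24+24·415 = 19920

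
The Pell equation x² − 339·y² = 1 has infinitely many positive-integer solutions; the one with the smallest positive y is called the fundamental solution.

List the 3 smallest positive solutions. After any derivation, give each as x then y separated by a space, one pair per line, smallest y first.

97970 5321
19196241799 1042596740
3761311617998090 204286405230279

√339 → a₀=18, period (2,2,2,1,17,1,2,2,2,36); ℓ=10 even so k=9
i=0: a=18 ⇒ p=18, q=1
…
i=6: a=1 ⇒ p=5855, q=318
i=7: a=2 ⇒ p=17252, q=937
i=8: a=2 ⇒ p=40359, q=2192
i=9: a=2 ⇒ p=97970, q=5321
fundamental: x₁=97970, y₁=5321  (since 9598120900 − 339·28313041 = 1)
(97970+5321√339)^2 = 19196241799 + 1042596740√339
(97970+5321√339)^3 = 3761311617998090 + 204286405230279√339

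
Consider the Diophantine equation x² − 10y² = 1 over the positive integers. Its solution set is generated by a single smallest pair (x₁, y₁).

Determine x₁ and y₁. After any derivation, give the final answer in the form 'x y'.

19 6

d=10: √d = [3; 6] (ℓ=1, odd), read p_1/q_1
k=0  a_k=3  p_k/q_k = 3/1
k=1  a_k=6  p_k/q_k = 19/6
→ (19, 6).  Check: 19²=361, 10·6²=360, difference 1.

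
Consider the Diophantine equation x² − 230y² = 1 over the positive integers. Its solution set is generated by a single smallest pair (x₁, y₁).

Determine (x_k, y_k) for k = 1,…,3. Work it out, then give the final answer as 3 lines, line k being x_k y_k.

91 6
16561 1092
3014011 198738

[15; 6,30] for √230; ℓ=2 ⇒ convergent index 1
i=0: a=15 ⇒ p=15, q=1
i=1: a=6 ⇒ p=91, q=6
fundamental: x₁=91, y₁=6  (since 8281 − 230·36 = 1)
(91+6√230)^2 = 16561 + 1092√230
(91+6√230)^3 = 3014011 + 198738√230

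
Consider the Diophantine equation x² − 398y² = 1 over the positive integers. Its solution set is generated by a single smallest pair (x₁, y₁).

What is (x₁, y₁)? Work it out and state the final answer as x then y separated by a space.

√398 = [19; 1,18,1,38, …], period ℓ=4 (even) → k=3
step 0: (19, 1)  from 19·(1,0) + (0,1)
step 1: (20, 1)  from 1·(19,1) + (1,0)
step 2: (379, 19)  from 18·(20,1) + (19,1)
step 3: (399, 20)  from 1·(379,19) + (20,1)
→ (399, 20).  Check: 399²=159201, 398·20²=159200, difference 1.

399 20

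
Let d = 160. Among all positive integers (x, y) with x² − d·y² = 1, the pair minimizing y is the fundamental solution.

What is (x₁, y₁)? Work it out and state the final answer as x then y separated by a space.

√160 = [12; 1,1,1,5,1,1,1,24, …], period ℓ=8 (even) → k=7
i=0: a=12 ⇒ p=12, q=1
…
i=2: a=1 ⇒ p=25, q=2
…
i=4: a=5 ⇒ p=215, q=17
i=5: a=1 ⇒ p=253, q=20
i=6: a=1 ⇒ p=468, q=37
i=7: a=1 ⇒ p=721, q=57
(x₁, y₁) = (721, 57);  721² − 160·57² = 1 ✓

721 57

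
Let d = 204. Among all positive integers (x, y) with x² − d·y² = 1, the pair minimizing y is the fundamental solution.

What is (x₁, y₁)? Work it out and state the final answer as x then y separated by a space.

4999 350

√204 = [14; 3,1,1,6,1,1,3,28, …], period ℓ=8 (even) → k=7
a_0=14:  p_0=14·1+0=14,  q_0=14·0+1=1
a_1=3:  p_1=3·14+1=43,  q_1=3·1+0=3
a_2=1:  p_2=1·43+14=57,  q_2=1·3+1=4
a_3=1:  p_3=1·57+43=100,  q_3=1·4+3=7
a_4=6:  p_4=6·100+57=657,  q_4=6·7+4=46
a_5=1:  p_5=1·657+100=757,  q_5=1·46+7=53
a_6=1:  p_6=1·757+657=1414,  q_6=1·53+46=99
a_7=3:  p_7=3·1414+757=4999,  q_7=3·99+53=350
fundamental: x₁=4999, y₁=350  (since 24990001 − 204·122500 = 1)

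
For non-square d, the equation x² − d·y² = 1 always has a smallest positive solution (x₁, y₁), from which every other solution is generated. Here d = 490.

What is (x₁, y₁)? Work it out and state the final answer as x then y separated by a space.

1039681 46968

√490 → a₀=22, period (7,2,1,4,4,4,1,2,7,44); ℓ=10 even so k=9
k=0  a_k=22  p_k/q_k = 22/1
k=1  a_k=7  p_k/q_k = 155/7
k=2  a_k=2  p_k/q_k = 332/15
k=3  a_k=1  p_k/q_k = 487/22
…
k=8  a_k=2  p_k/q_k = 141338/6385
k=9  a_k=7  p_k/q_k = 1039681/46968
(x₁, y₁) = (1039681, 46968);  1039681² − 490·46968² = 1 ✓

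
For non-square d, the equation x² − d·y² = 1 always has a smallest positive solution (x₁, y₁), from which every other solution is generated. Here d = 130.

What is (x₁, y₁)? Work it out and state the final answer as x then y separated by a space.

6499 570

√130 = [11; 2,2,22, …], period ℓ=3 (odd) → k=5
k=0  a_k=11  p_k/q_k = 11/1
…
k=4  a_k=2  p_k/q_k = 2611/229
k=5  a_k=2  p_k/q_k = 6499/570
→ (6499, 570).  Check: 6499²=42237001, 130·570²=42237000, difference 1.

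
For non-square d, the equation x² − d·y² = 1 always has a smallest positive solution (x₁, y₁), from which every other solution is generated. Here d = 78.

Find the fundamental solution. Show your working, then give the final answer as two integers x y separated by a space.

d=78: √d = [8; 1,4,1,16] (ℓ=4, even), read p_3/q_3
a_0=8:  p_0=8·1+0=8,  q_0=8·0+1=1
…
a_2=4:  p_2=4·9+8=44,  q_2=4·1+1=5
a_3=1:  p_3=1·44+9=53,  q_3=1·5+1=6
→ (53, 6).  Check: 53²=2809, 78·6²=2808, difference 1.

53 6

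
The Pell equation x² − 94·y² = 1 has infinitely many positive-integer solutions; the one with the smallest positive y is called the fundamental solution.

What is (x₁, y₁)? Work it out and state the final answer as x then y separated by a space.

2143295 221064

√94 → a₀=9, period (1,2,3,1,1,…,2,1,18); ℓ=16 even so k=15
step 0: (9, 1)  from 9·(1,0) + (0,1)
step 1: (10, 1)  from 1·(9,1) + (1,0)
step 2: (29, 3)  from 2·(10,1) + (9,1)
…
step 4: (126, 13)  from 1·(97,10) + (29,3)
step 5: (223, 23)  from 1·(126,13) + (97,10)
step 6: (1241, 128)  from 5·(223,23) + (126,13)
step 7: (1464, 151)  from 1·(1241,128) + (223,23)
step 8: (12953, 1336)  from 8·(1464,151) + (1241,128)
step 9: (14417, 1487)  from 1·(12953,1336) + (1464,151)
…
step 11: (99455, 10258)  from 1·(85038,8771) + (14417,1487)
step 12: (184493, 19029)  from 1·(99455,10258) + (85038,8771)
step 13: (652934, 67345)  from 3·(184493,19029) + (99455,10258)
step 14: (1490361, 153719)  from 2·(652934,67345) + (184493,19029)
step 15: (2143295, 221064)  from 1·(1490361,153719) + (652934,67345)
→ (2143295, 221064).  Check: 2143295²=4593713457025, 94·221064²=4593713457024, difference 1.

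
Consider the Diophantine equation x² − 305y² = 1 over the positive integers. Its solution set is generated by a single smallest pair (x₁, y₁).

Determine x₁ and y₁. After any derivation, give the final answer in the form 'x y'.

d=305: √d = [17; 2,6,2,34] (ℓ=4, even), read p_3/q_3
a_0=17:  p_0=17·1+0=17,  q_0=17·0+1=1
…
a_2=6:  p_2=6·35+17=227,  q_2=6·2+1=13
a_3=2:  p_3=2·227+35=489,  q_3=2·13+2=28
(x₁, y₁) = (489, 28);  489² − 305·28² = 1 ✓

489 28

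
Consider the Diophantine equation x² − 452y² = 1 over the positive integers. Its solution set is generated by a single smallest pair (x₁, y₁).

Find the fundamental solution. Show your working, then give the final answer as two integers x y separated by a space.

1204353 56648

√452 = [21; 3,1,5,3,10,3,5,1,3,42, …], period ℓ=10 (even) → k=9
k=0  a_k=21  p_k/q_k = 21/1
…
k=3  a_k=5  p_k/q_k = 489/23
k=4  a_k=3  p_k/q_k = 1552/73
k=5  a_k=10  p_k/q_k = 16009/753
…
k=7  a_k=5  p_k/q_k = 263904/12413
k=8  a_k=1  p_k/q_k = 313483/14745
k=9  a_k=3  p_k/q_k = 1204353/56648
fundamental: x₁=1204353, y₁=56648  (since 1450466148609 − 452·3208995904 = 1)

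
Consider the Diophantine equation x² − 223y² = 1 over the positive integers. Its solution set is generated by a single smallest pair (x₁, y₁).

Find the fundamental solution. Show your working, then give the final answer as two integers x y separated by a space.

√223 → a₀=14, period (1,13,1,28); ℓ=4 even so k=3
k=0  a_k=14  p_k/q_k = 14/1
…
k=2  a_k=13  p_k/q_k = 209/14
k=3  a_k=1  p_k/q_k = 224/15
fundamental: x₁=224, y₁=15  (since 50176 − 223·225 = 1)

224 15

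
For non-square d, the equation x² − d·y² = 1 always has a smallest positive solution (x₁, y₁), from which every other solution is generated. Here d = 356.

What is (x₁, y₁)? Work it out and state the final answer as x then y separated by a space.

500001 26500

√356 → a₀=18, period (1,6,1,1,2,…,6,1,36); ℓ=14 even so k=13
a_0=18:  p_0=18·1+0=18,  q_0=18·0+1=1
a_1=1:  p_1=1·18+1=19,  q_1=1·1+0=1
a_2=6:  p_2=6·19+18=132,  q_2=6·1+1=7
a_3=1:  p_3=1·132+19=151,  q_3=1·7+1=8
…
a_5=2:  p_5=2·283+151=717,  q_5=2·15+8=38
a_6=1:  p_6=1·717+283=1000,  q_6=1·38+15=53
a_7=8:  p_7=8·1000+717=8717,  q_7=8·53+38=462
a_8=1:  p_8=1·8717+1000=9717,  q_8=1·462+53=515
a_9=2:  p_9=2·9717+8717=28151,  q_9=2·515+462=1492
a_10=1:  p_10=1·28151+9717=37868,  q_10=1·1492+515=2007
a_11=1:  p_11=1·37868+28151=66019,  q_11=1·2007+1492=3499
a_12=6:  p_12=6·66019+37868=433982,  q_12=6·3499+2007=23001
a_13=1:  p_13=1·433982+66019=500001,  q_13=1·23001+3499=26500
→ (500001, 26500).  Check: 500001²=250001000001, 356·26500²=250001000000, difference 1.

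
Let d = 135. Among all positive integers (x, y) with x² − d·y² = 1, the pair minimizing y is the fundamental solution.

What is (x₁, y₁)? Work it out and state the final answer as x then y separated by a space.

[11; 1,1,1,1,1,1,1,22] for √135; ℓ=8 ⇒ convergent index 7
step 0: (11, 1)  from 11·(1,0) + (0,1)
step 1: (12, 1)  from 1·(11,1) + (1,0)
step 2: (23, 2)  from 1·(12,1) + (11,1)
step 3: (35, 3)  from 1·(23,2) + (12,1)
step 4: (58, 5)  from 1·(35,3) + (23,2)
step 5: (93, 8)  from 1·(58,5) + (35,3)
step 6: (151, 13)  from 1·(93,8) + (58,5)
step 7: (244, 21)  from 1·(151,13) + (93,8)
(x₁, y₁) = (244, 21);  244² − 135·21² = 1 ✓

244 21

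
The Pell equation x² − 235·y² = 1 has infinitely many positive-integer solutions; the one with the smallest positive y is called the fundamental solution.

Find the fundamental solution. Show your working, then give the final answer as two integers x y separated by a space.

√235 → a₀=15, period (3,30); ℓ=2 even so k=1
a_0=15:  p_0=15·1+0=15,  q_0=15·0+1=1
a_1=3:  p_1=3·15+1=46,  q_1=3·1+0=3
(x₁, y₁) = (46, 3);  46² − 235·3² = 1 ✓

46 3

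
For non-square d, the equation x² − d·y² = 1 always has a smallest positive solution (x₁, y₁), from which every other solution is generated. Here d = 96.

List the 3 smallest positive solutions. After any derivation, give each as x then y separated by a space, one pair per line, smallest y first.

49 5
4801 490
470449 48015

√96 → a₀=9, period (1,3,1,18); ℓ=4 even so k=3
a_0=9:  p_0=9·1+0=9,  q_0=9·0+1=1
…
a_2=3:  p_2=3·10+9=39,  q_2=3·1+1=4
a_3=1:  p_3=1·39+10=49,  q_3=1·4+1=5
→ (49, 5).  Check: 49²=2401, 96·5²=2400, difference 1.
k=2:  x_2 = 49·49+96·5·5 = 4801,  y_2 = 49·5+5·49 = 490
k=3:  x_3 = 49·4801+96·5·490 = 470449,  y_3 = 49·490+5·4801 = 48015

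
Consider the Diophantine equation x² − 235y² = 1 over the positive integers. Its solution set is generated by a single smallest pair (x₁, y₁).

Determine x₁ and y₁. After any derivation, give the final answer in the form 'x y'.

46 3

d=235: √d = [15; 3,30] (ℓ=2, even), read p_1/q_1
step 0: (15, 1)  from 15·(1,0) + (0,1)
step 1: (46, 3)  from 3·(15,1) + (1,0)
(x₁, y₁) = (46, 3);  46² − 235·3² = 1 ✓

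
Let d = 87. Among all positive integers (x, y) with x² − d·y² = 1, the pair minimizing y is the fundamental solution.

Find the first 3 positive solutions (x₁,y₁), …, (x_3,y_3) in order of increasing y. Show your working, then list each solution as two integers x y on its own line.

√87 → a₀=9, period (3,18); ℓ=2 even so k=1
k=0  a_k=9  p_k/q_k = 9/1
k=1  a_k=3  p_k/q_k = 28/3
fundamental: x₁=28, y₁=3  (since 784 − 87·9 = 1)
(x_2, y_2) = (28·28 + 87·3·3, 28·3 + 3·28) = (1567, 168)
(x_3, y_3) = (28·1567 + 87·3·168, 28·168 + 3·1567) = (87724, 9405)

28 3
1567 168
87724 9405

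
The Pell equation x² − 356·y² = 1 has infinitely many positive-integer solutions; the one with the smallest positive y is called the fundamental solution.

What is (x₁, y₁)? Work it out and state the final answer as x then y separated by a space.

√356 → a₀=18, period (1,6,1,1,2,…,6,1,36); ℓ=14 even so k=13
a_0=18:  p_0=18·1+0=18,  q_0=18·0+1=1
a_1=1:  p_1=1·18+1=19,  q_1=1·1+0=1
…
a_5=2:  p_5=2·283+151=717,  q_5=2·15+8=38
a_6=1:  p_6=1·717+283=1000,  q_6=1·38+15=53
…
a_8=1:  p_8=1·8717+1000=9717,  q_8=1·462+53=515
…
a_11=1:  p_11=1·37868+28151=66019,  q_11=1·2007+1492=3499
a_12=6:  p_12=6·66019+37868=433982,  q_12=6·3499+2007=23001
a_13=1:  p_13=1·433982+66019=500001,  q_13=1·23001+3499=26500
→ (500001, 26500).  Check: 500001²=250001000001, 356·26500²=250001000000, difference 1.

500001 26500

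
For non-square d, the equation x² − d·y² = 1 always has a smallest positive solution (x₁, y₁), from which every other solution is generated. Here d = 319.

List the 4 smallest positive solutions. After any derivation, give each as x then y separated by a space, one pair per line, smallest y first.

√319 → a₀=17, period (1,6,5,1,4,…,6,1,34); ℓ=14 even so k=13
step 0: (17, 1)  from 17·(1,0) + (0,1)
…
step 6: (11913, 667)  from 3·(3715,208) + (768,43)
…
step 9: (250816, 14043)  from 4·(58797,3292) + (15628,875)
step 10: (309613, 17335)  from 1·(250816,14043) + (58797,3292)
step 11: (1798881, 100718)  from 5·(309613,17335) + (250816,14043)
step 12: (11102899, 621643)  from 6·(1798881,100718) + (309613,17335)
step 13: (12901780, 722361)  from 1·(11102899,621643) + (1798881,100718)
(x₁, y₁) = (12901780, 722361);  12901780² − 319·722361² = 1 ✓
n=2: (12901780,722361)∘(12901780,722361) = (12901780·12901780+319·722361·722361, 12901780·722361+722361·12901780) = (332911854336799,18639485405160)
n=3: (332911854336799,18639485405160)∘(12901780,722361) = (12901780·332911854336799+319·722361·18639485405160, 12901780·18639485405160+722361·332911854336799) = (8590311008090840302660,480965080021169647239)
n=4: (8590311008090840302660,480965080021169647239)∘(12901780,722361) = (12901780·8590311008090840302660+319·722361·480965080021169647239, 12901780·480965080021169647239+722361·8590311008090840302660) = (221660605515932150288251132801,12410611300231033623224965680)

12901780 722361
332911854336799 18639485405160
8590311008090840302660 480965080021169647239
221660605515932150288251132801 12410611300231033623224965680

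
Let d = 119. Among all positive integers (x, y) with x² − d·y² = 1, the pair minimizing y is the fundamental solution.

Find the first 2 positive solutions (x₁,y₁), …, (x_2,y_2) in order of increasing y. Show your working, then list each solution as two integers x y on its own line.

√119 = [10; 1,9,1,20, …], period ℓ=4 (even) → k=3
a_0=10:  p_0=10·1+0=10,  q_0=10·0+1=1
…
a_2=9:  p_2=9·11+10=109,  q_2=9·1+1=10
a_3=1:  p_3=1·109+11=120,  q_3=1·10+1=11
fundamental: x₁=120, y₁=11  (since 14400 − 119·121 = 1)
(120+11√119)^2 = 28799 + 2640√119

120 11
28799 2640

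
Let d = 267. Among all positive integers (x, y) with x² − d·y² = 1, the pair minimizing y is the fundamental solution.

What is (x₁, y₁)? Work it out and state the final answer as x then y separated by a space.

[16; 2,1,15,1,2,32] for √267; ℓ=6 ⇒ convergent index 5
k=0  a_k=16  p_k/q_k = 16/1
…
k=3  a_k=15  p_k/q_k = 768/47
k=4  a_k=1  p_k/q_k = 817/50
k=5  a_k=2  p_k/q_k = 2402/147
(x₁, y₁) = (2402, 147);  2402² − 267·147² = 1 ✓

2402 147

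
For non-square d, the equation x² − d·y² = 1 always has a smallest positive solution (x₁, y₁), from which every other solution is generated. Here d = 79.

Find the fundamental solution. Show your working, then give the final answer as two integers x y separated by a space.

d=79: √d = [8; 1,7,1,16] (ℓ=4, even), read p_3/q_3
k=0  a_k=8  p_k/q_k = 8/1
…
k=2  a_k=7  p_k/q_k = 71/8
k=3  a_k=1  p_k/q_k = 80/9
fundamental: x₁=80, y₁=9  (since 6400 − 79·81 = 1)

80 9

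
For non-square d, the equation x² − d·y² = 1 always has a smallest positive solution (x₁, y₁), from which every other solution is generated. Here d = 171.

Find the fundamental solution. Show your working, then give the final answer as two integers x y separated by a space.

170 13

√171 = [13; 13,26, …], period ℓ=2 (even) → k=1
k=0  a_k=13  p_k/q_k = 13/1
k=1  a_k=13  p_k/q_k = 170/13
fundamental: x₁=170, y₁=13  (since 28900 − 171·169 = 1)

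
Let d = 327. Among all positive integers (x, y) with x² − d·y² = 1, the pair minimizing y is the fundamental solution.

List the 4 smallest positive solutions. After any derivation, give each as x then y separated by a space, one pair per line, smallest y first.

217 12
94177 5208
40872601 2260260
17738614657 980947632

[18; 12,36] for √327; ℓ=2 ⇒ convergent index 1
step 0: (18, 1)  from 18·(1,0) + (0,1)
step 1: (217, 12)  from 12·(18,1) + (1,0)
fundamental: x₁=217, y₁=12  (since 47089 − 327·144 = 1)
n=2: (217,12)∘(217,12) = (217·217+327·12·12, 217·12+12·217) = (94177,5208)
n=3: (94177,5208)∘(217,12) = (217·94177+327·12·5208, 217·5208+12·94177) = (40872601,2260260)
n=4: (40872601,2260260)∘(217,12) = (217·40872601+327·12·2260260, 217·2260260+12·40872601) = (17738614657,980947632)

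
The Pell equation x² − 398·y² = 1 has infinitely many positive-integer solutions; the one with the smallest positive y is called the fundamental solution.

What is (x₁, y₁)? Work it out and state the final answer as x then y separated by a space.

[19; 1,18,1,38] for √398; ℓ=4 ⇒ convergent index 3
step 0: (19, 1)  from 19·(1,0) + (0,1)
step 1: (20, 1)  from 1·(19,1) + (1,0)
step 2: (379, 19)  from 18·(20,1) + (19,1)
step 3: (399, 20)  from 1·(379,19) + (20,1)
→ (399, 20).  Check: 399²=159201, 398·20²=159200, difference 1.

399 20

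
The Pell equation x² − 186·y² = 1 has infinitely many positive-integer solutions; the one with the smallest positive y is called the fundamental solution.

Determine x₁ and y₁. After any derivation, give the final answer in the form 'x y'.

√186 → a₀=13, period (1,1,1,3,4,3,1,1,1,26); ℓ=10 even so k=9
step 0: (13, 1)  from 13·(1,0) + (0,1)
…
step 4: (150, 11)  from 3·(41,3) + (27,2)
…
step 7: (2714, 199)  from 1·(2073,152) + (641,47)
step 8: (4787, 351)  from 1·(2714,199) + (2073,152)
step 9: (7501, 550)  from 1·(4787,351) + (2714,199)
fundamental: x₁=7501, y₁=550  (since 56265001 − 186·302500 = 1)

7501 550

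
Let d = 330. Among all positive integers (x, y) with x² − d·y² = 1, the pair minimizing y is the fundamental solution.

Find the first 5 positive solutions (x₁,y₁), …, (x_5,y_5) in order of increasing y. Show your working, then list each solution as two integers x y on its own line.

109 6
23761 1308
5179789 285138
1129170241 62158776
246153932749 13550328030

√330 = [18; 6,36, …], period ℓ=2 (even) → k=1
step 0: (18, 1)  from 18·(1,0) + (0,1)
step 1: (109, 6)  from 6·(18,1) + (1,0)
(x₁, y₁) = (109, 6);  109² − 330·6² = 1 ✓
(x_2, y_2) = (109·109 + 330·6·6, 109·6 + 6·109) = (23761, 1308)
(x_3, y_3) = (109·23761 + 330·6·1308, 109·1308 + 6·23761) = (5179789, 285138)
(x_4, y_4) = (109·5179789 + 330·6·285138, 109·285138 + 6·5179789) = (1129170241, 62158776)
(x_5, y_5) = (109·1129170241 + 330·6·62158776, 109·62158776 + 6·1129170241) = (246153932749, 13550328030)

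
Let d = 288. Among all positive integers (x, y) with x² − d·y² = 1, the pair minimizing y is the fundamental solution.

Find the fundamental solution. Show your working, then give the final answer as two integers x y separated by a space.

d=288: √d = [16; 1,32] (ℓ=2, even), read p_1/q_1
a_0=16:  p_0=16·1+0=16,  q_0=16·0+1=1
a_1=1:  p_1=1·16+1=17,  q_1=1·1+0=1
fundamental: x₁=17, y₁=1  (since 289 − 288·1 = 1)

17 1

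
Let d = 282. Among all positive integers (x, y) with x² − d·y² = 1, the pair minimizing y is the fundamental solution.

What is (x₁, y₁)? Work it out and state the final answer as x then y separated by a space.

2351 140

√282 → a₀=16, period (1,3,1,4,1,3,1,32); ℓ=8 even so k=7
a_0=16:  p_0=16·1+0=16,  q_0=16·0+1=1
a_1=1:  p_1=1·16+1=17,  q_1=1·1+0=1
a_2=3:  p_2=3·17+16=67,  q_2=3·1+1=4
a_3=1:  p_3=1·67+17=84,  q_3=1·4+1=5
a_4=4:  p_4=4·84+67=403,  q_4=4·5+4=24
a_5=1:  p_5=1·403+84=487,  q_5=1·24+5=29
a_6=3:  p_6=3·487+403=1864,  q_6=3·29+24=111
a_7=1:  p_7=1·1864+487=2351,  q_7=1·111+29=140
→ (2351, 140).  Check: 2351²=5527201, 282·140²=5527200, difference 1.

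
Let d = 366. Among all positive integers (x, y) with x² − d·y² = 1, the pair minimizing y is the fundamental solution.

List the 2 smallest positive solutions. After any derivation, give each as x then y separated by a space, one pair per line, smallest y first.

d=366: √d = [19; 7,1,1,1,2,12,2,1,1,1,7,38] (ℓ=12, even), read p_11/q_11
k=0  a_k=19  p_k/q_k = 19/1
…
k=2  a_k=1  p_k/q_k = 153/8
k=3  a_k=1  p_k/q_k = 287/15
…
k=5  a_k=2  p_k/q_k = 1167/61
…
k=7  a_k=2  p_k/q_k = 30055/1571
…
k=10  a_k=1  p_k/q_k = 119053/6223
k=11  a_k=7  p_k/q_k = 907925/47458
fundamental: x₁=907925, y₁=47458  (since 824327805625 − 366·2252261764 = 1)
(907925+47458√366)^2 = 1648655611249 + 86176609300√366

907925 47458
1648655611249 86176609300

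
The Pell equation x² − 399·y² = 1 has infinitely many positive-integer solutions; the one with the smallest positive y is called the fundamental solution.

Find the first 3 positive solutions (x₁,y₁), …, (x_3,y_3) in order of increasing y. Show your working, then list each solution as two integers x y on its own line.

d=399: √d = [19; 1,38] (ℓ=2, even), read p_1/q_1
a_0=19:  p_0=19·1+0=19,  q_0=19·0+1=1
a_1=1:  p_1=1·19+1=20,  q_1=1·1+0=1
→ (20, 1).  Check: 20²=400, 399·1²=399, difference 1.
n=2: (20,1)∘(20,1) = (20·20+399·1·1, 20·1+1·20) = (799,40)
n=3: (799,40)∘(20,1) = (20·799+399·1·40, 20·40+1·799) = (31940,1599)

20 1
799 40
31940 1599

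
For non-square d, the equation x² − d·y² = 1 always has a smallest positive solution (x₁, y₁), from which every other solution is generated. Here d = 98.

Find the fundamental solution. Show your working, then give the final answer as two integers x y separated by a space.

99 10

d=98: √d = [9; 1,8,1,18] (ℓ=4, even), read p_3/q_3
step 0: (9, 1)  from 9·(1,0) + (0,1)
…
step 2: (89, 9)  from 8·(10,1) + (9,1)
step 3: (99, 10)  from 1·(89,9) + (10,1)
→ (99, 10).  Check: 99²=9801, 98·10²=9800, difference 1.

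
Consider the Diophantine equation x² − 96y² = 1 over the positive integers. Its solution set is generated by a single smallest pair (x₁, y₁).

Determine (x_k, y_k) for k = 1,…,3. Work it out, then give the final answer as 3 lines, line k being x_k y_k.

√96 → a₀=9, period (1,3,1,18); ℓ=4 even so k=3
k=0  a_k=9  p_k/q_k = 9/1
…
k=2  a_k=3  p_k/q_k = 39/4
k=3  a_k=1  p_k/q_k = 49/5
→ (49, 5).  Check: 49²=2401, 96·5²=2400, difference 1.
(49+5√96)^2 = 4801 + 490√96
(49+5√96)^3 = 470449 + 48015√96

49 5
4801 490
470449 48015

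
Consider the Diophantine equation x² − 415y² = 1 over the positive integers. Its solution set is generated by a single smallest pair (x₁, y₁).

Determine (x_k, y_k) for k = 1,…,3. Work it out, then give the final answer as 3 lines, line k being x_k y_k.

√415 → a₀=20, period (2,1,2,4,6,…,1,2,40); ℓ=16 even so k=15
i=0: a=20 ⇒ p=20, q=1
i=1: a=2 ⇒ p=41, q=2
i=2: a=1 ⇒ p=61, q=3
i=3: a=2 ⇒ p=163, q=8
i=4: a=4 ⇒ p=713, q=35
i=5: a=6 ⇒ p=4441, q=218
i=6: a=1 ⇒ p=5154, q=253
i=7: a=1 ⇒ p=9595, q=471
i=8: a=3 ⇒ p=33939, q=1666
i=9: a=1 ⇒ p=43534, q=2137
…
i=12: a=4 ⇒ p=2110961, q=103623
i=13: a=2 ⇒ p=4730294, q=232201
i=14: a=1 ⇒ p=6841255, q=335824
i=15: a=2 ⇒ p=18412804, q=903849
fundamental: x₁=18412804, y₁=903849  (since 339031351142416 − 415·816943014801 = 1)
(x_2, y_2) = (18412804·18412804 + 415·903849·903849, 18412804·903849 + 903849·18412804) = (678062702284831, 33284788965192)
(x_3, y_3) = (18412804·678062702284831 + 415·903849·33284788965192, 18412804·33284788965192 + 903849·678062702284831) = (24970071273761872339444, 1225732590794885332887)

18412804 903849
678062702284831 33284788965192
24970071273761872339444 1225732590794885332887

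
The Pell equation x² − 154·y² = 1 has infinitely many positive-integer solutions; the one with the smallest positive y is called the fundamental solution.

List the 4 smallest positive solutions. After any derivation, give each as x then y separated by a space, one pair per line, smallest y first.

21295 1716
906954049 73084440
38627172925615 3112666297884
1645131293994988801 132568457553795120

d=154: √d = [12; 2,2,3,1,2,1,3,2,2,24] (ℓ=10, even), read p_9/q_9
i=0: a=12 ⇒ p=12, q=1
…
i=2: a=2 ⇒ p=62, q=5
i=3: a=3 ⇒ p=211, q=17
i=4: a=1 ⇒ p=273, q=22
i=5: a=2 ⇒ p=757, q=61
…
i=8: a=2 ⇒ p=8724, q=703
i=9: a=2 ⇒ p=21295, q=1716
→ (21295, 1716).  Check: 21295²=453477025, 154·1716²=453477024, difference 1.
(x_2, y_2) = (21295·21295 + 154·1716·1716, 21295·1716 + 1716·21295) = (906954049, 73084440)
(x_3, y_3) = (21295·906954049 + 154·1716·73084440, 21295·73084440 + 1716·906954049) = (38627172925615, 3112666297884)
(x_4, y_4) = (21295·38627172925615 + 154·1716·3112666297884, 21295·3112666297884 + 1716·38627172925615) = (1645131293994988801, 132568457553795120)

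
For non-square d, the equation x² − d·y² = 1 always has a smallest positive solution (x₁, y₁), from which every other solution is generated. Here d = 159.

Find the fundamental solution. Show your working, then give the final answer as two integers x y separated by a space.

√159 = [12; 1,1,1,1,3,1,1,1,1,24, …], period ℓ=10 (even) → k=9
step 0: (12, 1)  from 12·(1,0) + (0,1)
…
step 3: (38, 3)  from 1·(25,2) + (13,1)
step 4: (63, 5)  from 1·(38,3) + (25,2)
step 5: (227, 18)  from 3·(63,5) + (38,3)
step 6: (290, 23)  from 1·(227,18) + (63,5)
…
step 8: (807, 64)  from 1·(517,41) + (290,23)
step 9: (1324, 105)  from 1·(807,64) + (517,41)
→ (1324, 105).  Check: 1324²=1752976, 159·105²=1752975, difference 1.

1324 105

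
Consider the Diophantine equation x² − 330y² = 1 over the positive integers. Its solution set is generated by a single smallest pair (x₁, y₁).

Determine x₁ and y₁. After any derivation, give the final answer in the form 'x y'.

109 6

√330 → a₀=18, period (6,36); ℓ=2 even so k=1
a_0=18:  p_0=18·1+0=18,  q_0=18·0+1=1
a_1=6:  p_1=6·18+1=109,  q_1=6·1+0=6
(x₁, y₁) = (109, 6);  109² − 330·6² = 1 ✓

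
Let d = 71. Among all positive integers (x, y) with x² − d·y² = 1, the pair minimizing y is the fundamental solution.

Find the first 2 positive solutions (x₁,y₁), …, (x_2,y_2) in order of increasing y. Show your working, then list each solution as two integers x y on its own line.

3480 413
24220799 2874480

d=71: √d = [8; 2,2,1,7,1,2,2,16] (ℓ=8, even), read p_7/q_7
a_0=8:  p_0=8·1+0=8,  q_0=8·0+1=1
a_1=2:  p_1=2·8+1=17,  q_1=2·1+0=2
a_2=2:  p_2=2·17+8=42,  q_2=2·2+1=5
…
a_4=7:  p_4=7·59+42=455,  q_4=7·7+5=54
…
a_6=2:  p_6=2·514+455=1483,  q_6=2·61+54=176
a_7=2:  p_7=2·1483+514=3480,  q_7=2·176+61=413
fundamental: x₁=3480, y₁=413  (since 12110400 − 71·170569 = 1)
(3480+413√71)^2 = 24220799 + 2874480√71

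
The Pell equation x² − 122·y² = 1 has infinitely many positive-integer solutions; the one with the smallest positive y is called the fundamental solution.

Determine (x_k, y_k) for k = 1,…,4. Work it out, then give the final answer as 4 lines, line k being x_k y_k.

243 22
118097 10692
57394899 5196290
27893802817 2525386248

√122 → a₀=11, period (22); ℓ=1 odd so k=1
step 0: (11, 1)  from 11·(1,0) + (0,1)
step 1: (243, 22)  from 22·(11,1) + (1,0)
→ (243, 22).  Check: 243²=59049, 122·22²=59048, difference 1.
n=2: (243,22)∘(243,22) = (243·243+122·22·22, 243·22+22·243) = (118097,10692)
n=3: (118097,10692)∘(243,22) = (243·118097+122·22·10692, 243·10692+22·118097) = (57394899,5196290)
n=4: (57394899,5196290)∘(243,22) = (243·57394899+122·22·5196290, 243·5196290+22·57394899) = (27893802817,2525386248)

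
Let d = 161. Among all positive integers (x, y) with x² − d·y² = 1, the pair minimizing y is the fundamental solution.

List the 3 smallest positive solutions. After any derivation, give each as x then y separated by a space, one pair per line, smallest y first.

√161 → a₀=12, period (1,2,4,1,2,1,4,2,1,24); ℓ=10 even so k=9
a_0=12:  p_0=12·1+0=12,  q_0=12·0+1=1
a_1=1:  p_1=1·12+1=13,  q_1=1·1+0=1
a_2=2:  p_2=2·13+12=38,  q_2=2·1+1=3
…
a_5=2:  p_5=2·203+165=571,  q_5=2·16+13=45
…
a_7=4:  p_7=4·774+571=3667,  q_7=4·61+45=289
a_8=2:  p_8=2·3667+774=8108,  q_8=2·289+61=639
a_9=1:  p_9=1·8108+3667=11775,  q_9=1·639+289=928
fundamental: x₁=11775, y₁=928  (since 138650625 − 161·861184 = 1)
n=2: (11775,928)∘(11775,928) = (11775·11775+161·928·928, 11775·928+928·11775) = (277301249,21854400)
n=3: (277301249,21854400)∘(11775,928) = (11775·277301249+161·928·21854400, 11775·21854400+928·277301249) = (6530444402175,514671119072)

11775 928
277301249 21854400
6530444402175 514671119072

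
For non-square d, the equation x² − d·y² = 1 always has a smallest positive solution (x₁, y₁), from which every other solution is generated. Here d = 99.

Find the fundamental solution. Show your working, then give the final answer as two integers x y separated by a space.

d=99: √d = [9; 1,18] (ℓ=2, even), read p_1/q_1
k=0  a_k=9  p_k/q_k = 9/1
k=1  a_k=1  p_k/q_k = 10/1
(x₁, y₁) = (10, 1);  10² − 99·1² = 1 ✓

10 1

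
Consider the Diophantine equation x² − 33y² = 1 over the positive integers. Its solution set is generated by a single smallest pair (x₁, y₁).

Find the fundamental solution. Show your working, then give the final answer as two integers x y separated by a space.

23 4

d=33: √d = [5; 1,2,1,10] (ℓ=4, even), read p_3/q_3
i=0: a=5 ⇒ p=5, q=1
i=1: a=1 ⇒ p=6, q=1
i=2: a=2 ⇒ p=17, q=3
i=3: a=1 ⇒ p=23, q=4
fundamental: x₁=23, y₁=4  (since 529 − 33·16 = 1)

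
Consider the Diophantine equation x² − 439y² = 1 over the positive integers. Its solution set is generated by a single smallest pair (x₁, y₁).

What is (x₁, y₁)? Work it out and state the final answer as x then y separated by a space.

440 21

d=439: √d = [20; 1,19,1,40] (ℓ=4, even), read p_3/q_3
i=0: a=20 ⇒ p=20, q=1
…
i=2: a=19 ⇒ p=419, q=20
i=3: a=1 ⇒ p=440, q=21
→ (440, 21).  Check: 440²=193600, 439·21²=193599, difference 1.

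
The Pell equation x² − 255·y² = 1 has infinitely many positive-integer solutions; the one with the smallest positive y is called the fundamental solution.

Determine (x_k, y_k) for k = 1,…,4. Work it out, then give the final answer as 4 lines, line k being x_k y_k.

16 1
511 32
16336 1023
522241 32704

[15; 1,30] for √255; ℓ=2 ⇒ convergent index 1
k=0  a_k=15  p_k/q_k = 15/1
k=1  a_k=1  p_k/q_k = 16/1
→ (16, 1).  Check: 16²=256, 255·1²=255, difference 1.
n=2: (16,1)∘(16,1) = (16·16+255·1·1, 16·1+1·16) = (511,32)
n=3: (511,32)∘(16,1) = (16·511+255·1·32, 16·32+1·511) = (16336,1023)
n=4: (16336,1023)∘(16,1) = (16·16336+255·1·1023, 16·1023+1·16336) = (522241,32704)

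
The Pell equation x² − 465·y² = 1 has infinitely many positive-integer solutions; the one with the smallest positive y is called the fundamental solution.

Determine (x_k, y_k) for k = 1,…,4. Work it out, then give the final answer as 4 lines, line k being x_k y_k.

15871 736
503777281 23362112
15990898437631 741560158368
507583097703505921 23538602523554944

√465 → a₀=21, period (1,1,3,2,2,2,3,1,1,42); ℓ=10 even so k=9
step 0: (21, 1)  from 21·(1,0) + (0,1)
…
step 3: (151, 7)  from 3·(43,2) + (22,1)
step 4: (345, 16)  from 2·(151,7) + (43,2)
step 5: (841, 39)  from 2·(345,16) + (151,7)
step 6: (2027, 94)  from 2·(841,39) + (345,16)
…
step 8: (8949, 415)  from 1·(6922,321) + (2027,94)
step 9: (15871, 736)  from 1·(8949,415) + (6922,321)
→ (15871, 736).  Check: 15871²=251888641, 465·736²=251888640, difference 1.
(x_2, y_2) = (15871·15871 + 465·736·736, 15871·736 + 736·15871) = (503777281, 23362112)
(x_3, y_3) = (15871·503777281 + 465·736·23362112, 15871·23362112 + 736·503777281) = (15990898437631, 741560158368)
(x_4, y_4) = (15871·15990898437631 + 465·736·741560158368, 15871·741560158368 + 736·15990898437631) = (507583097703505921, 23538602523554944)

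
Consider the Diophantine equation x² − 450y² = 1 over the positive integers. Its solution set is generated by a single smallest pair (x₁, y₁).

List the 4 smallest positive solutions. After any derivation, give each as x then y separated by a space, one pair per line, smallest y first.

d=450: √d = [21; 4,1,2,4,2,1,4,42] (ℓ=8, even), read p_7/q_7
a_0=21:  p_0=21·1+0=21,  q_0=21·0+1=1
…
a_6=1:  p_6=1·2885+1294=4179,  q_6=1·136+61=197
a_7=4:  p_7=4·4179+2885=19601,  q_7=4·197+136=924
(x₁, y₁) = (19601, 924);  19601² − 450·924² = 1 ✓
(19601+924√450)^2 = 768398401 + 36222648√450
(19601+924√450)^3 = 30122754096401 + 1420000245972√450
(19601+924√450)^4 = 1180872205318713601 + 55666849606371696√450

19601 924
768398401 36222648
30122754096401 1420000245972
1180872205318713601 55666849606371696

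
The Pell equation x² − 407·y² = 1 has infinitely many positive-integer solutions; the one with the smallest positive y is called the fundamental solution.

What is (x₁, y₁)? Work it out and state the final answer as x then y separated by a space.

2663 132

d=407: √d = [20; 5,1,2,1,5,40] (ℓ=6, even), read p_5/q_5
step 0: (20, 1)  from 20·(1,0) + (0,1)
step 1: (101, 5)  from 5·(20,1) + (1,0)
…
step 3: (343, 17)  from 2·(121,6) + (101,5)
step 4: (464, 23)  from 1·(343,17) + (121,6)
step 5: (2663, 132)  from 5·(464,23) + (343,17)
fundamental: x₁=2663, y₁=132  (since 7091569 − 407·17424 = 1)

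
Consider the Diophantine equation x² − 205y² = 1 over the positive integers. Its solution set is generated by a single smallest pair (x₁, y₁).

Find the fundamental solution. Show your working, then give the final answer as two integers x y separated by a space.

39689 2772

√205 = [14; 3,6,1,4,1,6,3,28, …], period ℓ=8 (even) → k=7
i=0: a=14 ⇒ p=14, q=1
…
i=4: a=4 ⇒ p=1532, q=107
…
i=6: a=6 ⇒ p=12614, q=881
i=7: a=3 ⇒ p=39689, q=2772
(x₁, y₁) = (39689, 2772);  39689² − 205·2772² = 1 ✓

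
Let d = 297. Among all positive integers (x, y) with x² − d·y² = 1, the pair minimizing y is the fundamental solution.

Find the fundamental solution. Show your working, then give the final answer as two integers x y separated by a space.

48599 2820

d=297: √d = [17; 4,3,1,1,2,1,1,3,4,34] (ℓ=10, even), read p_9/q_9
a_0=17:  p_0=17·1+0=17,  q_0=17·0+1=1
…
a_2=3:  p_2=3·69+17=224,  q_2=3·4+1=13
…
a_4=1:  p_4=1·293+224=517,  q_4=1·17+13=30
a_5=2:  p_5=2·517+293=1327,  q_5=2·30+17=77
…
a_7=1:  p_7=1·1844+1327=3171,  q_7=1·107+77=184
a_8=3:  p_8=3·3171+1844=11357,  q_8=3·184+107=659
a_9=4:  p_9=4·11357+3171=48599,  q_9=4·659+184=2820
(x₁, y₁) = (48599, 2820);  48599² − 297·2820² = 1 ✓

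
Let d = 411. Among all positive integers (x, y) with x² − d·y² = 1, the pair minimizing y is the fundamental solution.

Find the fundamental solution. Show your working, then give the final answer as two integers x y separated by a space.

49730 2453

√411 = [20; 3,1,1,1,19,1,1,1,3,40, …], period ℓ=10 (even) → k=9
a_0=20:  p_0=20·1+0=20,  q_0=20·0+1=1
…
a_3=1:  p_3=1·81+61=142,  q_3=1·4+3=7
…
a_5=19:  p_5=19·223+142=4379,  q_5=19·11+7=216
…
a_7=1:  p_7=1·4602+4379=8981,  q_7=1·227+216=443
a_8=1:  p_8=1·8981+4602=13583,  q_8=1·443+227=670
a_9=3:  p_9=3·13583+8981=49730,  q_9=3·670+443=2453
fundamental: x₁=49730, y₁=2453  (since 2473072900 − 411·6017209 = 1)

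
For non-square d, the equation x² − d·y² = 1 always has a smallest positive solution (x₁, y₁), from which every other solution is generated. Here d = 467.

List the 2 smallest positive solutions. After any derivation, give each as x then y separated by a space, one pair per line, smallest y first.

√467 = [21; 1,1,1,1,3,…,1,1,42, …], period ℓ=14 (even) → k=13
step 0: (21, 1)  from 21·(1,0) + (0,1)
…
step 2: (43, 2)  from 1·(22,1) + (21,1)
step 3: (65, 3)  from 1·(43,2) + (22,1)
…
step 10: (358232, 16577)  from 1·(275465,12747) + (82767,3830)
step 11: (633697, 29324)  from 1·(358232,16577) + (275465,12747)
step 12: (991929, 45901)  from 1·(633697,29324) + (358232,16577)
step 13: (1625626, 75225)  from 1·(991929,45901) + (633697,29324)
→ (1625626, 75225).  Check: 1625626²=2642659891876, 467·75225²=2642659891875, difference 1.
k=2:  x_2 = 1625626·1625626+467·75225·75225 = 5285319783751,  y_2 = 1625626·75225+75225·1625626 = 244575431700

1625626 75225
5285319783751 244575431700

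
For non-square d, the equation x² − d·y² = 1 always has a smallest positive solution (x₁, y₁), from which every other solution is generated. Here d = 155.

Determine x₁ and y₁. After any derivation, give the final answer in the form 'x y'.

249 20

[12; 2,4,2,24] for √155; ℓ=4 ⇒ convergent index 3
a_0=12:  p_0=12·1+0=12,  q_0=12·0+1=1
…
a_2=4:  p_2=4·25+12=112,  q_2=4·2+1=9
a_3=2:  p_3=2·112+25=249,  q_3=2·9+2=20
fundamental: x₁=249, y₁=20  (since 62001 − 155·400 = 1)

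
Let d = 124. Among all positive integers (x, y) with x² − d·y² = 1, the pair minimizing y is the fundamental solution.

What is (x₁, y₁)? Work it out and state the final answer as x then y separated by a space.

4620799 414960

[11; 7,2,1,1,1,…,2,7,22] for √124; ℓ=16 ⇒ convergent index 15
a_0=11:  p_0=11·1+0=11,  q_0=11·0+1=1
a_1=7:  p_1=7·11+1=78,  q_1=7·1+0=7
…
a_4=1:  p_4=1·245+167=412,  q_4=1·22+15=37
a_5=1:  p_5=1·412+245=657,  q_5=1·37+22=59
…
a_9=1:  p_9=1·14543+3040=17583,  q_9=1·1306+273=1579
a_10=3:  p_10=3·17583+14543=67292,  q_10=3·1579+1306=6043
…
a_12=1:  p_12=1·84875+67292=152167,  q_12=1·7622+6043=13665
a_13=1:  p_13=1·152167+84875=237042,  q_13=1·13665+7622=21287
a_14=2:  p_14=2·237042+152167=626251,  q_14=2·21287+13665=56239
a_15=7:  p_15=7·626251+237042=4620799,  q_15=7·56239+21287=414960
(x₁, y₁) = (4620799, 414960);  4620799² − 124·414960² = 1 ✓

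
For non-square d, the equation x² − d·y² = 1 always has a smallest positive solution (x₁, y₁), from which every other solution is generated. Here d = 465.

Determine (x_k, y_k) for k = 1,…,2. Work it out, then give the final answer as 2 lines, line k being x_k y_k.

√465 = [21; 1,1,3,2,2,2,3,1,1,42, …], period ℓ=10 (even) → k=9
step 0: (21, 1)  from 21·(1,0) + (0,1)
step 1: (22, 1)  from 1·(21,1) + (1,0)
step 2: (43, 2)  from 1·(22,1) + (21,1)
step 3: (151, 7)  from 3·(43,2) + (22,1)
step 4: (345, 16)  from 2·(151,7) + (43,2)
step 5: (841, 39)  from 2·(345,16) + (151,7)
step 6: (2027, 94)  from 2·(841,39) + (345,16)
…
step 8: (8949, 415)  from 1·(6922,321) + (2027,94)
step 9: (15871, 736)  from 1·(8949,415) + (6922,321)
(x₁, y₁) = (15871, 736);  15871² − 465·736² = 1 ✓
(15871+736√465)^2 = 503777281 + 23362112√465

15871 736
503777281 23362112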